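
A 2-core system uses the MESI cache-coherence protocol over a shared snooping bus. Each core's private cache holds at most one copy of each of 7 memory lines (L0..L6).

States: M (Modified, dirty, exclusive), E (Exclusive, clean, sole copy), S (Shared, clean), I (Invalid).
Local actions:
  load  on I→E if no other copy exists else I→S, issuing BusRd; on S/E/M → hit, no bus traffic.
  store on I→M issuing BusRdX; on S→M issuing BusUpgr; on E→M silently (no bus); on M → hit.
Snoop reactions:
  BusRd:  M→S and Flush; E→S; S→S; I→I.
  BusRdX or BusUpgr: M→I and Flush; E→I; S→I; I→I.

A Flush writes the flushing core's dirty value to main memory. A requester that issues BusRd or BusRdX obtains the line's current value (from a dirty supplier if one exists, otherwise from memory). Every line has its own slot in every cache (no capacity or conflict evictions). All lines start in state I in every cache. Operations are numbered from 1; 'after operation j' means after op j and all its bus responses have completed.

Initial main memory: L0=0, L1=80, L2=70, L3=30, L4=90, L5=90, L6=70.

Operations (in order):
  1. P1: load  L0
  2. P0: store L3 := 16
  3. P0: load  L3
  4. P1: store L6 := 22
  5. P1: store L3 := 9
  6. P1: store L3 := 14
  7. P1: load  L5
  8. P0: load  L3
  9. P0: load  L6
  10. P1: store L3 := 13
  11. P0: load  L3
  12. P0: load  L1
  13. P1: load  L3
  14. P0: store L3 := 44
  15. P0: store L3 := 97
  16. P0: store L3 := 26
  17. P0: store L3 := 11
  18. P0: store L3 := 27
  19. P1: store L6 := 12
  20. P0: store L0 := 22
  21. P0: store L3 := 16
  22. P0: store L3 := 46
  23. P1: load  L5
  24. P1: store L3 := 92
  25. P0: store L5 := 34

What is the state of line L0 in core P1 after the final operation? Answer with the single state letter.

state = I

step 1: P1: load  L0  ⟶  IE  (L0)  txn=BusRd  M[L0]=0
step 2: P0: store L3 := 16  ⟶  MI  (L3)  txn=BusRdX  M[L3]=30
step 3: P0: load  L3  ⟶  MI  (L3)  txn=∅  M[L3]=30
step 4: P1: store L6 := 22  ⟶  IM  (L6)  txn=BusRdX  M[L6]=70
step 5: P1: store L3 := 9  ⟶  IM  (L3)  txn=BusRdX+Flush  M[L3]=16
step 6: P1: store L3 := 14  ⟶  IM  (L3)  txn=∅  M[L3]=16
step 7: P1: load  L5  ⟶  IE  (L5)  txn=BusRd  M[L5]=90
step 8: P0: load  L3  ⟶  SS  (L3)  txn=BusRd+Flush  M[L3]=14
step 9: P0: load  L6  ⟶  SS  (L6)  txn=BusRd+Flush  M[L6]=22
step 10: P1: store L3 := 13  ⟶  IM  (L3)  txn=BusUpgr  M[L3]=14
step 11: P0: load  L3  ⟶  SS  (L3)  txn=BusRd+Flush  M[L3]=13
step 12: P0: load  L1  ⟶  EI  (L1)  txn=BusRd  M[L1]=80
step 13: P1: load  L3  ⟶  SS  (L3)  txn=∅  M[L3]=13
step 14: P0: store L3 := 44  ⟶  MI  (L3)  txn=BusUpgr  M[L3]=13
step 15: P0: store L3 := 97  ⟶  MI  (L3)  txn=∅  M[L3]=13
step 16: P0: store L3 := 26  ⟶  MI  (L3)  txn=∅  M[L3]=13
step 17: P0: store L3 := 11  ⟶  MI  (L3)  txn=∅  M[L3]=13
step 18: P0: store L3 := 27  ⟶  MI  (L3)  txn=∅  M[L3]=13
step 19: P1: store L6 := 12  ⟶  IM  (L6)  txn=BusUpgr  M[L6]=22
step 20: P0: store L0 := 22  ⟶  MI  (L0)  txn=BusRdX  M[L0]=0
step 21: P0: store L3 := 16  ⟶  MI  (L3)  txn=∅  M[L3]=13
step 22: P0: store L3 := 46  ⟶  MI  (L3)  txn=∅  M[L3]=13
step 23: P1: load  L5  ⟶  IE  (L5)  txn=∅  M[L5]=90
step 24: P1: store L3 := 92  ⟶  IM  (L3)  txn=BusRdX+Flush  M[L3]=46
step 25: P0: store L5 := 34  ⟶  MI  (L5)  txn=BusRdX  M[L5]=90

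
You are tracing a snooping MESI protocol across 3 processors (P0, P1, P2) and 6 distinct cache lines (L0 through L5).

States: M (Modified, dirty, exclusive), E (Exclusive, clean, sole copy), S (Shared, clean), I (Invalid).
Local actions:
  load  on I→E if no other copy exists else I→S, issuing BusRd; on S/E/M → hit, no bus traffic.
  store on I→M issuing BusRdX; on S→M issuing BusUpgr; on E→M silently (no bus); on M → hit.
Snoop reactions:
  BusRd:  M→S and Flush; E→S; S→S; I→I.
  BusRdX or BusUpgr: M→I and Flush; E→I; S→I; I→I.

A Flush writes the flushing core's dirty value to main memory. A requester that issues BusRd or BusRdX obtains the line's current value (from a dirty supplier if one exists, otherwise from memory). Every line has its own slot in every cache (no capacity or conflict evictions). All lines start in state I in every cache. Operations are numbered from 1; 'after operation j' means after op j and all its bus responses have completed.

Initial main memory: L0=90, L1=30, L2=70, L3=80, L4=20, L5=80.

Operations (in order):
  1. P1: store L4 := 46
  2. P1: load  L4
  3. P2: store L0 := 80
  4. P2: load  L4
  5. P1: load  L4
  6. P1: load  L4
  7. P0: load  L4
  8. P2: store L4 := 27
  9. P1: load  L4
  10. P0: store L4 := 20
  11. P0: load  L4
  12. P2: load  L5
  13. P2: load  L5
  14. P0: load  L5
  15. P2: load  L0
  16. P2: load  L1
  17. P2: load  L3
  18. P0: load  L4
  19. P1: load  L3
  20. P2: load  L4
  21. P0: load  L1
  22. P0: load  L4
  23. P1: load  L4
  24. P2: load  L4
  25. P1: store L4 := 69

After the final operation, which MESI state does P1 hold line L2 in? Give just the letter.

state = I

[1] P1: store L4 := 46 | P0:I, P1:M(46), P2:I | bus: BusRdX
[2] P1: load  L4 | P0:I, P1:M(46), P2:I | bus: none
[3] P2: store L0 := 80 | P0:I, P1:I, P2:M(80) | bus: BusRdX
[4] P2: load  L4 | P0:I, P1:S(46), P2:S(46) | bus: BusRd,Flush
[5] P1: load  L4 | P0:I, P1:S(46), P2:S(46) | bus: none
[6] P1: load  L4 | P0:I, P1:S(46), P2:S(46) | bus: none
[7] P0: load  L4 | P0:S(46), P1:S(46), P2:S(46) | bus: BusRd
[8] P2: store L4 := 27 | P0:I, P1:I, P2:M(27) | bus: BusUpgr
[9] P1: load  L4 | P0:I, P1:S(27), P2:S(27) | bus: BusRd,Flush
[10] P0: store L4 := 20 | P0:M(20), P1:I, P2:I | bus: BusRdX
[11] P0: load  L4 | P0:M(20), P1:I, P2:I | bus: none
[12] P2: load  L5 | P0:I, P1:I, P2:E(80) | bus: BusRd
[13] P2: load  L5 | P0:I, P1:I, P2:E(80) | bus: none
[14] P0: load  L5 | P0:S(80), P1:I, P2:S(80) | bus: BusRd
[15] P2: load  L0 | P0:I, P1:I, P2:M(80) | bus: none
[16] P2: load  L1 | P0:I, P1:I, P2:E(30) | bus: BusRd
[17] P2: load  L3 | P0:I, P1:I, P2:E(80) | bus: BusRd
[18] P0: load  L4 | P0:M(20), P1:I, P2:I | bus: none
[19] P1: load  L3 | P0:I, P1:S(80), P2:S(80) | bus: BusRd
[20] P2: load  L4 | P0:S(20), P1:I, P2:S(20) | bus: BusRd,Flush
[21] P0: load  L1 | P0:S(30), P1:I, P2:S(30) | bus: BusRd
[22] P0: load  L4 | P0:S(20), P1:I, P2:S(20) | bus: none
[23] P1: load  L4 | P0:S(20), P1:S(20), P2:S(20) | bus: BusRd
[24] P2: load  L4 | P0:S(20), P1:S(20), P2:S(20) | bus: none
[25] P1: store L4 := 69 | P0:I, P1:M(69), P2:I | bus: BusUpgr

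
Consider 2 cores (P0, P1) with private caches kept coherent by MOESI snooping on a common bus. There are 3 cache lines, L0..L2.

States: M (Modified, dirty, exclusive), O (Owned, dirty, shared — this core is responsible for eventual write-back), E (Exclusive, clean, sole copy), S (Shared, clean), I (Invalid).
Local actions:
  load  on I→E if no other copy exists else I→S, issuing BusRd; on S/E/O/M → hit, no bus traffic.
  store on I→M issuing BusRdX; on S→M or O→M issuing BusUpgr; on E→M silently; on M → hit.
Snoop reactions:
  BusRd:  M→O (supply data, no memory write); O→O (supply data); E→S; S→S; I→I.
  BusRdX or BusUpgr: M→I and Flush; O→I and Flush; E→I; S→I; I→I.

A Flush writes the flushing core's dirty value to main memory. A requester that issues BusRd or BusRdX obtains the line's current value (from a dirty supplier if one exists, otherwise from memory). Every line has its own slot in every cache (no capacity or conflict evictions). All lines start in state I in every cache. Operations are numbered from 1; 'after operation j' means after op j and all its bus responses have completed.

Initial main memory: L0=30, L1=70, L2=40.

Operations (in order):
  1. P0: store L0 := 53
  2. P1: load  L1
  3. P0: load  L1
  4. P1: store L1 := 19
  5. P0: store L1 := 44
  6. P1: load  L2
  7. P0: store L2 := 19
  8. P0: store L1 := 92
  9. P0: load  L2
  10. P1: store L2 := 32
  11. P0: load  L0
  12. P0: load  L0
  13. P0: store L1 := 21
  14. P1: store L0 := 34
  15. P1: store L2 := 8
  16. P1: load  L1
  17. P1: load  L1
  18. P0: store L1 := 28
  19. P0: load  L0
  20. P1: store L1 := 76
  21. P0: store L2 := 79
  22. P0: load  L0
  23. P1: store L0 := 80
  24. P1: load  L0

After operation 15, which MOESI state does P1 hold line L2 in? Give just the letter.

state = M

  op1 P0: store L0 := 53 → M/I on L0; bus BusRdX; mem=30
  op2 P1: load  L1 → I/E on L1; bus BusRd; mem=70
  op3 P0: load  L1 → S/S on L1; bus BusRd; mem=70
  op4 P1: store L1 := 19 → I/M on L1; bus BusUpgr; mem=70
  op5 P0: store L1 := 44 → M/I on L1; bus BusRdX Flush; mem=19
  op6 P1: load  L2 → I/E on L2; bus BusRd; mem=40
  op7 P0: store L2 := 19 → M/I on L2; bus BusRdX; mem=40
  op8 P0: store L1 := 92 → M/I on L1; bus (none); mem=19
  op9 P0: load  L2 → M/I on L2; bus (none); mem=40
  op10 P1: store L2 := 32 → I/M on L2; bus BusRdX Flush; mem=19
  op11 P0: load  L0 → M/I on L0; bus (none); mem=30
  op12 P0: load  L0 → M/I on L0; bus (none); mem=30
  op13 P0: store L1 := 21 → M/I on L1; bus (none); mem=19
  op14 P1: store L0 := 34 → I/M on L0; bus BusRdX Flush; mem=53
  op15 P1: store L2 := 8 → I/M on L2; bus (none); mem=19
  op16 P1: load  L1 → O/S on L1; bus BusRd; mem=19
  op17 P1: load  L1 → O/S on L1; bus (none); mem=19
  op18 P0: store L1 := 28 → M/I on L1; bus BusUpgr; mem=19
  op19 P0: load  L0 → S/O on L0; bus BusRd; mem=53
  op20 P1: store L1 := 76 → I/M on L1; bus BusRdX Flush; mem=28
  op21 P0: store L2 := 79 → M/I on L2; bus BusRdX Flush; mem=8
  op22 P0: load  L0 → S/O on L0; bus (none); mem=53
  op23 P1: store L0 := 80 → I/M on L0; bus BusUpgr; mem=53
  op24 P1: load  L0 → I/M on L0; bus (none); mem=53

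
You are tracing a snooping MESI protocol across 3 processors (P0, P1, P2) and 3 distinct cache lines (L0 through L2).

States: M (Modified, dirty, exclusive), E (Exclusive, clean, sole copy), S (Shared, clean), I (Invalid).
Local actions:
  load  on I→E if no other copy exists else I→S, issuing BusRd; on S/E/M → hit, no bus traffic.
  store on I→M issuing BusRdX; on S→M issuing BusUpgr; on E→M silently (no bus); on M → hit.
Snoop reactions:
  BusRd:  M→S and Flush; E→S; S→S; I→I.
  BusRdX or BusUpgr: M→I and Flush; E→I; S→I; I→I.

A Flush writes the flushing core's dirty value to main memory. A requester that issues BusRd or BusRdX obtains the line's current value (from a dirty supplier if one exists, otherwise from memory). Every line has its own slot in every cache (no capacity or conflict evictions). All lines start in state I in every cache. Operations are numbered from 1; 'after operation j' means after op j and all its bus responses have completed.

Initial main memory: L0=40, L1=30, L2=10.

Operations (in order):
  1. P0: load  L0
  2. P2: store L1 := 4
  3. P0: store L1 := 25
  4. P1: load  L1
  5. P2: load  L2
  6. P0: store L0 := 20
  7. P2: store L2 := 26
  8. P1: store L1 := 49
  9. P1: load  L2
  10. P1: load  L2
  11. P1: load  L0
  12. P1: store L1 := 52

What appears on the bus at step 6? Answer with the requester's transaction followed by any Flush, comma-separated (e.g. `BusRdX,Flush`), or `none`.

[1] P0: load  L0 | P0:E(40), P1:I, P2:I | bus: BusRd
[2] P2: store L1 := 4 | P0:I, P1:I, P2:M(4) | bus: BusRdX
[3] P0: store L1 := 25 | P0:M(25), P1:I, P2:I | bus: BusRdX,Flush
[4] P1: load  L1 | P0:S(25), P1:S(25), P2:I | bus: BusRd,Flush
[5] P2: load  L2 | P0:I, P1:I, P2:E(10) | bus: BusRd
[6] P0: store L0 := 20 | P0:M(20), P1:I, P2:I | bus: none
[7] P2: store L2 := 26 | P0:I, P1:I, P2:M(26) | bus: none
[8] P1: store L1 := 49 | P0:I, P1:M(49), P2:I | bus: BusUpgr
[9] P1: load  L2 | P0:I, P1:S(26), P2:S(26) | bus: BusRd,Flush
[10] P1: load  L2 | P0:I, P1:S(26), P2:S(26) | bus: none
[11] P1: load  L0 | P0:S(20), P1:S(20), P2:I | bus: BusRd,Flush
[12] P1: store L1 := 52 | P0:I, P1:M(52), P2:I | bus: none

bus = none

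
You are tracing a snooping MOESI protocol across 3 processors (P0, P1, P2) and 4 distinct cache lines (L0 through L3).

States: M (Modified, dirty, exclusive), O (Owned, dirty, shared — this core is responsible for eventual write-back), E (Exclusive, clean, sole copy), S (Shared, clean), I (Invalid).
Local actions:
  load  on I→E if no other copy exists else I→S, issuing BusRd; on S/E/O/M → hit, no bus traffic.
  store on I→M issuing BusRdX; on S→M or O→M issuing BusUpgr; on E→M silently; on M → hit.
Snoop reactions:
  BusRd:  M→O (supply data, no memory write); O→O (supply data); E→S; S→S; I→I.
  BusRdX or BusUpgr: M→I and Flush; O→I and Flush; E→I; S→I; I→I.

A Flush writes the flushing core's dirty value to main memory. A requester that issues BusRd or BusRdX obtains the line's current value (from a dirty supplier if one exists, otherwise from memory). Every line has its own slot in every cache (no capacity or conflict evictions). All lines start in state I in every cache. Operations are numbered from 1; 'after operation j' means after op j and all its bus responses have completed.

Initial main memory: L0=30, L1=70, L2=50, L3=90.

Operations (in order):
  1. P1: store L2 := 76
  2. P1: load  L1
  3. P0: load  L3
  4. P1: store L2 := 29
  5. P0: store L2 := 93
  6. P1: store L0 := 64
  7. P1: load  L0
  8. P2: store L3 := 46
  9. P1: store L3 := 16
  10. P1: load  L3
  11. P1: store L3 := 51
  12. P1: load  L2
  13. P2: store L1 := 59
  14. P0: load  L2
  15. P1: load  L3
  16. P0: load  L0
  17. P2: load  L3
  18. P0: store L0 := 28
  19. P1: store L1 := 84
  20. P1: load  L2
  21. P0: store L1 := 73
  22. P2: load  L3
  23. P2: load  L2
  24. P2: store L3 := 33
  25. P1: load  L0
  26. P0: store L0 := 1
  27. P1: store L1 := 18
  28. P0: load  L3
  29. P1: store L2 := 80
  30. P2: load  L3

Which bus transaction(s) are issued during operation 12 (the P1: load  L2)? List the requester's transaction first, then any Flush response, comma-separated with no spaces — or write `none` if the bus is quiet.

step 1: P1: store L2 := 76  ⟶  IMI  (L2)  txn=BusRdX  M[L2]=50
step 2: P1: load  L1  ⟶  IEI  (L1)  txn=BusRd  M[L1]=70
step 3: P0: load  L3  ⟶  EII  (L3)  txn=BusRd  M[L3]=90
step 4: P1: store L2 := 29  ⟶  IMI  (L2)  txn=∅  M[L2]=50
step 5: P0: store L2 := 93  ⟶  MII  (L2)  txn=BusRdX+Flush  M[L2]=29
step 6: P1: store L0 := 64  ⟶  IMI  (L0)  txn=BusRdX  M[L0]=30
step 7: P1: load  L0  ⟶  IMI  (L0)  txn=∅  M[L0]=30
step 8: P2: store L3 := 46  ⟶  IIM  (L3)  txn=BusRdX  M[L3]=90
step 9: P1: store L3 := 16  ⟶  IMI  (L3)  txn=BusRdX+Flush  M[L3]=46
step 10: P1: load  L3  ⟶  IMI  (L3)  txn=∅  M[L3]=46
step 11: P1: store L3 := 51  ⟶  IMI  (L3)  txn=∅  M[L3]=46
step 12: P1: load  L2  ⟶  OSI  (L2)  txn=BusRd  M[L2]=29
step 13: P2: store L1 := 59  ⟶  IIM  (L1)  txn=BusRdX  M[L1]=70
step 14: P0: load  L2  ⟶  OSI  (L2)  txn=∅  M[L2]=29
step 15: P1: load  L3  ⟶  IMI  (L3)  txn=∅  M[L3]=46
step 16: P0: load  L0  ⟶  SOI  (L0)  txn=BusRd  M[L0]=30
step 17: P2: load  L3  ⟶  IOS  (L3)  txn=BusRd  M[L3]=46
step 18: P0: store L0 := 28  ⟶  MII  (L0)  txn=BusUpgr+Flush  M[L0]=64
step 19: P1: store L1 := 84  ⟶  IMI  (L1)  txn=BusRdX+Flush  M[L1]=59
step 20: P1: load  L2  ⟶  OSI  (L2)  txn=∅  M[L2]=29
step 21: P0: store L1 := 73  ⟶  MII  (L1)  txn=BusRdX+Flush  M[L1]=84
step 22: P2: load  L3  ⟶  IOS  (L3)  txn=∅  M[L3]=46
step 23: P2: load  L2  ⟶  OSS  (L2)  txn=BusRd  M[L2]=29
step 24: P2: store L3 := 33  ⟶  IIM  (L3)  txn=BusUpgr+Flush  M[L3]=51
step 25: P1: load  L0  ⟶  OSI  (L0)  txn=BusRd  M[L0]=64
step 26: P0: store L0 := 1  ⟶  MII  (L0)  txn=BusUpgr  M[L0]=64
step 27: P1: store L1 := 18  ⟶  IMI  (L1)  txn=BusRdX+Flush  M[L1]=73
step 28: P0: load  L3  ⟶  SIO  (L3)  txn=BusRd  M[L3]=51
step 29: P1: store L2 := 80  ⟶  IMI  (L2)  txn=BusUpgr+Flush  M[L2]=93
step 30: P2: load  L3  ⟶  SIO  (L3)  txn=∅  M[L3]=51

bus = BusRd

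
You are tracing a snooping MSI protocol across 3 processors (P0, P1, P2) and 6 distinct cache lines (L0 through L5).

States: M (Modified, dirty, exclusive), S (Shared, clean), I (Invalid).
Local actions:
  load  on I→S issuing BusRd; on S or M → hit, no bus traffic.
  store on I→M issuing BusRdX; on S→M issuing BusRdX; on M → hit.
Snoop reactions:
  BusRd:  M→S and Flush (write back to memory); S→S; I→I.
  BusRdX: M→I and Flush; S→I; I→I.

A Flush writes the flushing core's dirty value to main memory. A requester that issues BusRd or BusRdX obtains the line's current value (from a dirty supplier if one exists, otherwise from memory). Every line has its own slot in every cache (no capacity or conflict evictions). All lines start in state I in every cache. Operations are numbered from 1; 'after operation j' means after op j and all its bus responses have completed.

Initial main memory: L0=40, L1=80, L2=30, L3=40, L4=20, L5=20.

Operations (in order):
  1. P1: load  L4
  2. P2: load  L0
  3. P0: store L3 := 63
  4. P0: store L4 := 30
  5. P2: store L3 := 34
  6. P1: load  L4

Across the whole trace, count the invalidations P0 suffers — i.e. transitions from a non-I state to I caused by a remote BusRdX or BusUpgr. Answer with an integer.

invalidations = 1

[1] P1: load  L4 | P0:I, P1:S(20), P2:I | bus: BusRd
[2] P2: load  L0 | P0:I, P1:I, P2:S(40) | bus: BusRd
[3] P0: store L3 := 63 | P0:M(63), P1:I, P2:I | bus: BusRdX
[4] P0: store L4 := 30 | P0:M(30), P1:I, P2:I | bus: BusRdX
[5] P2: store L3 := 34 | P0:I, P1:I, P2:M(34) | bus: BusRdX,Flush
[6] P1: load  L4 | P0:S(30), P1:S(30), P2:I | bus: BusRd,Flush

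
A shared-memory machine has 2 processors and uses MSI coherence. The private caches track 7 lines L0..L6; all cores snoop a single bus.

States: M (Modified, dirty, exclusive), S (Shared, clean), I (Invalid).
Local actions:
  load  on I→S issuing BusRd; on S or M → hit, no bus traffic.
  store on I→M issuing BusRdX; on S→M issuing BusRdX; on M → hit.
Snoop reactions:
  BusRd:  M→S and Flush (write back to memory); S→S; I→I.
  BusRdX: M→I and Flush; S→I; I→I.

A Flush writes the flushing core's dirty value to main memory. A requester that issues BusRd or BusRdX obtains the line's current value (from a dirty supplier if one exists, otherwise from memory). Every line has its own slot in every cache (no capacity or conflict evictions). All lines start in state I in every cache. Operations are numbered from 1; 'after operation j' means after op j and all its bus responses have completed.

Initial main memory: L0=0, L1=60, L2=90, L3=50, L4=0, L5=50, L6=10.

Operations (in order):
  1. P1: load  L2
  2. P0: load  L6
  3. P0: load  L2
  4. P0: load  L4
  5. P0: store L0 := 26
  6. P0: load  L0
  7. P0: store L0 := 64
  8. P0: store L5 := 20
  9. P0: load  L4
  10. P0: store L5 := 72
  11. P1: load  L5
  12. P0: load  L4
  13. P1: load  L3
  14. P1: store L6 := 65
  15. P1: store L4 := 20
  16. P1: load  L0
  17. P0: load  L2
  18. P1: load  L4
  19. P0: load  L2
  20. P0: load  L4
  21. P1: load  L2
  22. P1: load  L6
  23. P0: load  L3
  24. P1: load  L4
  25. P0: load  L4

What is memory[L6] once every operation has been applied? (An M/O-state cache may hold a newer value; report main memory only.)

[1] P1: load  L2 | P0:I, P1:S(90) | bus: BusRd
[2] P0: load  L6 | P0:S(10), P1:I | bus: BusRd
[3] P0: load  L2 | P0:S(90), P1:S(90) | bus: BusRd
[4] P0: load  L4 | P0:S(0), P1:I | bus: BusRd
[5] P0: store L0 := 26 | P0:M(26), P1:I | bus: BusRdX
[6] P0: load  L0 | P0:M(26), P1:I | bus: none
[7] P0: store L0 := 64 | P0:M(64), P1:I | bus: none
[8] P0: store L5 := 20 | P0:M(20), P1:I | bus: BusRdX
[9] P0: load  L4 | P0:S(0), P1:I | bus: none
[10] P0: store L5 := 72 | P0:M(72), P1:I | bus: none
[11] P1: load  L5 | P0:S(72), P1:S(72) | bus: BusRd,Flush
[12] P0: load  L4 | P0:S(0), P1:I | bus: none
[13] P1: load  L3 | P0:I, P1:S(50) | bus: BusRd
[14] P1: store L6 := 65 | P0:I, P1:M(65) | bus: BusRdX
[15] P1: store L4 := 20 | P0:I, P1:M(20) | bus: BusRdX
[16] P1: load  L0 | P0:S(64), P1:S(64) | bus: BusRd,Flush
[17] P0: load  L2 | P0:S(90), P1:S(90) | bus: none
[18] P1: load  L4 | P0:I, P1:M(20) | bus: none
[19] P0: load  L2 | P0:S(90), P1:S(90) | bus: none
[20] P0: load  L4 | P0:S(20), P1:S(20) | bus: BusRd,Flush
[21] P1: load  L2 | P0:S(90), P1:S(90) | bus: none
[22] P1: load  L6 | P0:I, P1:M(65) | bus: none
[23] P0: load  L3 | P0:S(50), P1:S(50) | bus: BusRd
[24] P1: load  L4 | P0:S(20), P1:S(20) | bus: none
[25] P0: load  L4 | P0:S(20), P1:S(20) | bus: none

memory[L6] = 10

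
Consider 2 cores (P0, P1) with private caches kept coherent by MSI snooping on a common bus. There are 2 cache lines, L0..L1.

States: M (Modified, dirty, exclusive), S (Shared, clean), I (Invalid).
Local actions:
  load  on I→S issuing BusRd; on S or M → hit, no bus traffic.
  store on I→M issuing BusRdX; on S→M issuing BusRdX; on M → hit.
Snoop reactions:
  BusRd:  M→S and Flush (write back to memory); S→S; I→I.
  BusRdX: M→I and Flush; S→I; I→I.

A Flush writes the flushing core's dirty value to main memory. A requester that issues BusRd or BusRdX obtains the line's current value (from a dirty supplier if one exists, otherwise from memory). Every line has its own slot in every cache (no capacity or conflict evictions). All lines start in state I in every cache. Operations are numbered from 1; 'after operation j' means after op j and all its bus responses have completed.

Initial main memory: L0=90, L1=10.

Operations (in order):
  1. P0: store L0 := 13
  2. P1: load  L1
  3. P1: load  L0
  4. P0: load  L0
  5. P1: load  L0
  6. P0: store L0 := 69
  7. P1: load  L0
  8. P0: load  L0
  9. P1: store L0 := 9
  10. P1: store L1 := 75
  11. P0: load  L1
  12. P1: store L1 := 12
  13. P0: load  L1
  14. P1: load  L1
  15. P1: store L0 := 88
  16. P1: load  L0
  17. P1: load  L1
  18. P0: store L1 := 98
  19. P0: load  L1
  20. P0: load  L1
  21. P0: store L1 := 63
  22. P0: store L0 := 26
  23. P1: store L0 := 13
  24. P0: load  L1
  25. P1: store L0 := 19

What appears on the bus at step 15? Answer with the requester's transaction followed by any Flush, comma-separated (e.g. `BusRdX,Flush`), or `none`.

bus = none

step 1: P0: store L0 := 13  ⟶  MI  (L0)  txn=BusRdX  M[L0]=90
step 2: P1: load  L1  ⟶  IS  (L1)  txn=BusRd  M[L1]=10
step 3: P1: load  L0  ⟶  SS  (L0)  txn=BusRd+Flush  M[L0]=13
step 4: P0: load  L0  ⟶  SS  (L0)  txn=∅  M[L0]=13
step 5: P1: load  L0  ⟶  SS  (L0)  txn=∅  M[L0]=13
step 6: P0: store L0 := 69  ⟶  MI  (L0)  txn=BusRdX  M[L0]=13
step 7: P1: load  L0  ⟶  SS  (L0)  txn=BusRd+Flush  M[L0]=69
step 8: P0: load  L0  ⟶  SS  (L0)  txn=∅  M[L0]=69
step 9: P1: store L0 := 9  ⟶  IM  (L0)  txn=BusRdX  M[L0]=69
step 10: P1: store L1 := 75  ⟶  IM  (L1)  txn=BusRdX  M[L1]=10
step 11: P0: load  L1  ⟶  SS  (L1)  txn=BusRd+Flush  M[L1]=75
step 12: P1: store L1 := 12  ⟶  IM  (L1)  txn=BusRdX  M[L1]=75
step 13: P0: load  L1  ⟶  SS  (L1)  txn=BusRd+Flush  M[L1]=12
step 14: P1: load  L1  ⟶  SS  (L1)  txn=∅  M[L1]=12
step 15: P1: store L0 := 88  ⟶  IM  (L0)  txn=∅  M[L0]=69
step 16: P1: load  L0  ⟶  IM  (L0)  txn=∅  M[L0]=69
step 17: P1: load  L1  ⟶  SS  (L1)  txn=∅  M[L1]=12
step 18: P0: store L1 := 98  ⟶  MI  (L1)  txn=BusRdX  M[L1]=12
step 19: P0: load  L1  ⟶  MI  (L1)  txn=∅  M[L1]=12
step 20: P0: load  L1  ⟶  MI  (L1)  txn=∅  M[L1]=12
step 21: P0: store L1 := 63  ⟶  MI  (L1)  txn=∅  M[L1]=12
step 22: P0: store L0 := 26  ⟶  MI  (L0)  txn=BusRdX+Flush  M[L0]=88
step 23: P1: store L0 := 13  ⟶  IM  (L0)  txn=BusRdX+Flush  M[L0]=26
step 24: P0: load  L1  ⟶  MI  (L1)  txn=∅  M[L1]=12
step 25: P1: store L0 := 19  ⟶  IM  (L0)  txn=∅  M[L0]=26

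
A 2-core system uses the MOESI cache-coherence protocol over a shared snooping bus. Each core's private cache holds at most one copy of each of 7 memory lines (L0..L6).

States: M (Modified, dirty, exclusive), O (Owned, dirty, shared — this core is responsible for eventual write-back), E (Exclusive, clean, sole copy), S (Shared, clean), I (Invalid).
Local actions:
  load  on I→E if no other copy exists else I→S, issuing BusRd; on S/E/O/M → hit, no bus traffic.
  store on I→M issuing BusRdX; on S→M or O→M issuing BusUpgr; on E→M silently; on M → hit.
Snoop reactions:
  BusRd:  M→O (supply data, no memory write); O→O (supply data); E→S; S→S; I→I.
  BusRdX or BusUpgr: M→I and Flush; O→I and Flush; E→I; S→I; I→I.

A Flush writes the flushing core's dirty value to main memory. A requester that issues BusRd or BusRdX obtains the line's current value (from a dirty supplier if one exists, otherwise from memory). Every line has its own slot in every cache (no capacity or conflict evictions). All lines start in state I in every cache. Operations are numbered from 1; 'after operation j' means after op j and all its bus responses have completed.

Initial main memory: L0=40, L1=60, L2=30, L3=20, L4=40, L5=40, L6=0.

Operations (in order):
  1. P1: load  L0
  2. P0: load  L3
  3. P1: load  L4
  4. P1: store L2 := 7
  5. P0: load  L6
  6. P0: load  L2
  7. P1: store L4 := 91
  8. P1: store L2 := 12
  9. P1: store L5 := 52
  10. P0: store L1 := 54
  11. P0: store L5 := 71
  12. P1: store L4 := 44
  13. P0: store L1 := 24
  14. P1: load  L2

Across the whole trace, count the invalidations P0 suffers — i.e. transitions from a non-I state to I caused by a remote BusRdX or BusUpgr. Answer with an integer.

invalidations = 1

  op1 P1: load  L0 → I/E on L0; bus BusRd; mem=40
  op2 P0: load  L3 → E/I on L3; bus BusRd; mem=20
  op3 P1: load  L4 → I/E on L4; bus BusRd; mem=40
  op4 P1: store L2 := 7 → I/M on L2; bus BusRdX; mem=30
  op5 P0: load  L6 → E/I on L6; bus BusRd; mem=0
  op6 P0: load  L2 → S/O on L2; bus BusRd; mem=30
  op7 P1: store L4 := 91 → I/M on L4; bus (none); mem=40
  op8 P1: store L2 := 12 → I/M on L2; bus BusUpgr; mem=30
  op9 P1: store L5 := 52 → I/M on L5; bus BusRdX; mem=40
  op10 P0: store L1 := 54 → M/I on L1; bus BusRdX; mem=60
  op11 P0: store L5 := 71 → M/I on L5; bus BusRdX Flush; mem=52
  op12 P1: store L4 := 44 → I/M on L4; bus (none); mem=40
  op13 P0: store L1 := 24 → M/I on L1; bus (none); mem=60
  op14 P1: load  L2 → I/M on L2; bus (none); mem=30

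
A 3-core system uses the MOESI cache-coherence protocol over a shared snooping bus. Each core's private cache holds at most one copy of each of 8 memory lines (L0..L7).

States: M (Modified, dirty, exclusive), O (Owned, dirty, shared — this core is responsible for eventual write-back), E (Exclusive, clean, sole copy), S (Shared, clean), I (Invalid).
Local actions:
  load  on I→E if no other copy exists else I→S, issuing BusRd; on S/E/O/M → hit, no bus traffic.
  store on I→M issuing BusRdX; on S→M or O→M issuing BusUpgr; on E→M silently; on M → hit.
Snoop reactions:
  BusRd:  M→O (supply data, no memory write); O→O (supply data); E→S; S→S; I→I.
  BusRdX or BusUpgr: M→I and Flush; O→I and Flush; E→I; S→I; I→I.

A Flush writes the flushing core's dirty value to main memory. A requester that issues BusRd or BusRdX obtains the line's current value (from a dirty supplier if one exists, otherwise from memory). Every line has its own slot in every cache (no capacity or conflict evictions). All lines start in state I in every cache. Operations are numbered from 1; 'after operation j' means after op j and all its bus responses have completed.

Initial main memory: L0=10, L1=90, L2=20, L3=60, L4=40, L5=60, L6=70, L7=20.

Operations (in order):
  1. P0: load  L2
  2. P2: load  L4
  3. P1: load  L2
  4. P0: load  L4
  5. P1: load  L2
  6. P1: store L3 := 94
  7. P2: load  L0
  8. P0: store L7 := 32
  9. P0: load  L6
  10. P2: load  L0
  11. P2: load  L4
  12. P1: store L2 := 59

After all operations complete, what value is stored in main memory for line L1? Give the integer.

[1] P0: load  L2 | P0:E(20), P1:I, P2:I | bus: BusRd
[2] P2: load  L4 | P0:I, P1:I, P2:E(40) | bus: BusRd
[3] P1: load  L2 | P0:S(20), P1:S(20), P2:I | bus: BusRd
[4] P0: load  L4 | P0:S(40), P1:I, P2:S(40) | bus: BusRd
[5] P1: load  L2 | P0:S(20), P1:S(20), P2:I | bus: none
[6] P1: store L3 := 94 | P0:I, P1:M(94), P2:I | bus: BusRdX
[7] P2: load  L0 | P0:I, P1:I, P2:E(10) | bus: BusRd
[8] P0: store L7 := 32 | P0:M(32), P1:I, P2:I | bus: BusRdX
[9] P0: load  L6 | P0:E(70), P1:I, P2:I | bus: BusRd
[10] P2: load  L0 | P0:I, P1:I, P2:E(10) | bus: none
[11] P2: load  L4 | P0:S(40), P1:I, P2:S(40) | bus: none
[12] P1: store L2 := 59 | P0:I, P1:M(59), P2:I | bus: BusUpgr

memory[L1] = 90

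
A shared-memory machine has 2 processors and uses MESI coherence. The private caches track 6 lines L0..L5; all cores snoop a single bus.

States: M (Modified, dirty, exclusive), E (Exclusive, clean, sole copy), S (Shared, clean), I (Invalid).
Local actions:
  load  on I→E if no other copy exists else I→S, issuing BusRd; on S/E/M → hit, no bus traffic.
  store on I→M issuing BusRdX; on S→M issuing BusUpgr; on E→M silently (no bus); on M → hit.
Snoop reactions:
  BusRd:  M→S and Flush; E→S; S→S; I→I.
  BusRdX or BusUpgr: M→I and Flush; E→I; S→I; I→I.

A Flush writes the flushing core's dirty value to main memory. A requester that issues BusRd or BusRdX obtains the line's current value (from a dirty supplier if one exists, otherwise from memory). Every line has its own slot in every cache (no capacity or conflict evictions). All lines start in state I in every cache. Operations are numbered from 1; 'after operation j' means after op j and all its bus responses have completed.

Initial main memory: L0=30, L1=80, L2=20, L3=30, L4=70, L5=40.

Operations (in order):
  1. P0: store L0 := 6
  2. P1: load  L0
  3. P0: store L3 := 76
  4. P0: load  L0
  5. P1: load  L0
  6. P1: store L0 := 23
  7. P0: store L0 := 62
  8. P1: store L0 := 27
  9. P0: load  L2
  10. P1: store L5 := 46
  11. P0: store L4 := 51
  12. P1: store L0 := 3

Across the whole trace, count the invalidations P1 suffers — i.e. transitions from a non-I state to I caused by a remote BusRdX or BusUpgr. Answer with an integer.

  op1 P0: store L0 := 6 → M/I on L0; bus BusRdX; mem=30
  op2 P1: load  L0 → S/S on L0; bus BusRd Flush; mem=6
  op3 P0: store L3 := 76 → M/I on L3; bus BusRdX; mem=30
  op4 P0: load  L0 → S/S on L0; bus (none); mem=6
  op5 P1: load  L0 → S/S on L0; bus (none); mem=6
  op6 P1: store L0 := 23 → I/M on L0; bus BusUpgr; mem=6
  op7 P0: store L0 := 62 → M/I on L0; bus BusRdX Flush; mem=23
  op8 P1: store L0 := 27 → I/M on L0; bus BusRdX Flush; mem=62
  op9 P0: load  L2 → E/I on L2; bus BusRd; mem=20
  op10 P1: store L5 := 46 → I/M on L5; bus BusRdX; mem=40
  op11 P0: store L4 := 51 → M/I on L4; bus BusRdX; mem=70
  op12 P1: store L0 := 3 → I/M on L0; bus (none); mem=62

invalidations = 1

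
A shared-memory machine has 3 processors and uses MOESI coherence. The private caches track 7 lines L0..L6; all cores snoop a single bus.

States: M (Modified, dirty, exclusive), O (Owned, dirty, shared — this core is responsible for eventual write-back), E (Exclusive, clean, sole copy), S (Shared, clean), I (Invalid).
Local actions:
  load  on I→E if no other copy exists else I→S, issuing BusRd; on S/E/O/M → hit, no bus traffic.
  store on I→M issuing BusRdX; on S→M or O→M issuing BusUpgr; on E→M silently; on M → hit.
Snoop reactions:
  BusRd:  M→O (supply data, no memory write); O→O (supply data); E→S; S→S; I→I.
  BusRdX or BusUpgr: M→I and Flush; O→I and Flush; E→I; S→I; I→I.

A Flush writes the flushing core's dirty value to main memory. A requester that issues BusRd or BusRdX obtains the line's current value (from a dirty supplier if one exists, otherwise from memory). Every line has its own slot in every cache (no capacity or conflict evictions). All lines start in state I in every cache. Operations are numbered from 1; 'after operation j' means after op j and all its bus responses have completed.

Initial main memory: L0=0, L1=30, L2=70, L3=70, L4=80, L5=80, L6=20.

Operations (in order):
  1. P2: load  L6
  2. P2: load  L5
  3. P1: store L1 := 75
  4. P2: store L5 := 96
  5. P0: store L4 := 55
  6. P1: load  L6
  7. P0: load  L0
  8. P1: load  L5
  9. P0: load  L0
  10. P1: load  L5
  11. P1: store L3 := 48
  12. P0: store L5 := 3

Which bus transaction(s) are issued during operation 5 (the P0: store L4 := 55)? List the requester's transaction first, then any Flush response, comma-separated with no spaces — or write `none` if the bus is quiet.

bus = BusRdX

[1] P2: load  L6 | P0:I, P1:I, P2:E(20) | bus: BusRd
[2] P2: load  L5 | P0:I, P1:I, P2:E(80) | bus: BusRd
[3] P1: store L1 := 75 | P0:I, P1:M(75), P2:I | bus: BusRdX
[4] P2: store L5 := 96 | P0:I, P1:I, P2:M(96) | bus: none
[5] P0: store L4 := 55 | P0:M(55), P1:I, P2:I | bus: BusRdX
[6] P1: load  L6 | P0:I, P1:S(20), P2:S(20) | bus: BusRd
[7] P0: load  L0 | P0:E(0), P1:I, P2:I | bus: BusRd
[8] P1: load  L5 | P0:I, P1:S(96), P2:O(96) | bus: BusRd
[9] P0: load  L0 | P0:E(0), P1:I, P2:I | bus: none
[10] P1: load  L5 | P0:I, P1:S(96), P2:O(96) | bus: none
[11] P1: store L3 := 48 | P0:I, P1:M(48), P2:I | bus: BusRdX
[12] P0: store L5 := 3 | P0:M(3), P1:I, P2:I | bus: BusRdX,Flush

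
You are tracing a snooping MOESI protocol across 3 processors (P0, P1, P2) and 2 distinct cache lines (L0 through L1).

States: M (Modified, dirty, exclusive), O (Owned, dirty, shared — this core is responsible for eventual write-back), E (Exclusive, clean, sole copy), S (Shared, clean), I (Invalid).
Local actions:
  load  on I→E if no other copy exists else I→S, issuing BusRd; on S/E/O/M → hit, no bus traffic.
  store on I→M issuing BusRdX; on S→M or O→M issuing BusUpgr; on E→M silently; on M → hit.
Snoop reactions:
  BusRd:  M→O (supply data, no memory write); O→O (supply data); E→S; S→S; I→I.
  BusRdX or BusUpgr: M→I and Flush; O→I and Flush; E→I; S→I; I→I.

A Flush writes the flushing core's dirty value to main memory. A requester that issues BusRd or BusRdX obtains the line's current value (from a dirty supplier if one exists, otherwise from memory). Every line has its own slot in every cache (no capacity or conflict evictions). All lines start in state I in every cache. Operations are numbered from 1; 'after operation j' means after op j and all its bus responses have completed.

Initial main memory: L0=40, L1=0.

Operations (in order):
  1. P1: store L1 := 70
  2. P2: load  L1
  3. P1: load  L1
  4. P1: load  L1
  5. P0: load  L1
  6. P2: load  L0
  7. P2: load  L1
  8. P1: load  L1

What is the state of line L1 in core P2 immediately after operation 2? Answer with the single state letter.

1. P1: store L1 := 70  bus=[BusRdX]  L1: P0=I P1=M P2=I  mem[L1]=0
2. P2: load  L1  bus=[BusRd]  L1: P0=I P1=O P2=S  mem[L1]=0
3. P1: load  L1  bus=[-]  L1: P0=I P1=O P2=S  mem[L1]=0
4. P1: load  L1  bus=[-]  L1: P0=I P1=O P2=S  mem[L1]=0
5. P0: load  L1  bus=[BusRd]  L1: P0=S P1=O P2=S  mem[L1]=0
6. P2: load  L0  bus=[BusRd]  L0: P0=I P1=I P2=E  mem[L0]=40
7. P2: load  L1  bus=[-]  L1: P0=S P1=O P2=S  mem[L1]=0
8. P1: load  L1  bus=[-]  L1: P0=S P1=O P2=S  mem[L1]=0

state = S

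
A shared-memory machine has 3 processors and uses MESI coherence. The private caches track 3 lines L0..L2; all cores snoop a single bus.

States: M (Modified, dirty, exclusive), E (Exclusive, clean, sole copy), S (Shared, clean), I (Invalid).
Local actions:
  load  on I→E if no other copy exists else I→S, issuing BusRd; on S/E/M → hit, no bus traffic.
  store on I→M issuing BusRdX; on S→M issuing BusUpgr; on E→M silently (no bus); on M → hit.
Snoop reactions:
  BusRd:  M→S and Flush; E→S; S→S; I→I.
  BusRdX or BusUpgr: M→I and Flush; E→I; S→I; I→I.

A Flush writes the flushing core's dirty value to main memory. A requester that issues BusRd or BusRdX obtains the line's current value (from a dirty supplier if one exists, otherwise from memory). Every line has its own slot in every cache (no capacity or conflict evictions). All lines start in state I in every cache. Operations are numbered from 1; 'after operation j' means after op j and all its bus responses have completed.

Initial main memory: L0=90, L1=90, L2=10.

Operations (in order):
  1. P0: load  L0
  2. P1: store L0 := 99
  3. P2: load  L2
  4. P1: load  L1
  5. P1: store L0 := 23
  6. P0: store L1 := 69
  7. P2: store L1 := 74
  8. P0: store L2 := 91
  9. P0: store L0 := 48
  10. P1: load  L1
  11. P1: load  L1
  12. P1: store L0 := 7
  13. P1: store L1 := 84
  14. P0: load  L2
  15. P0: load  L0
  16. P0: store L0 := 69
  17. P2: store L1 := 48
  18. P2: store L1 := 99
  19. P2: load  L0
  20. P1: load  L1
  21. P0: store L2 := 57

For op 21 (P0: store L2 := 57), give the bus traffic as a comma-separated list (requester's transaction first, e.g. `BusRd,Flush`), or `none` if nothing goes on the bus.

bus = none

step 1: P0: load  L0  ⟶  EII  (L0)  txn=BusRd  M[L0]=90
step 2: P1: store L0 := 99  ⟶  IMI  (L0)  txn=BusRdX  M[L0]=90
step 3: P2: load  L2  ⟶  IIE  (L2)  txn=BusRd  M[L2]=10
step 4: P1: load  L1  ⟶  IEI  (L1)  txn=BusRd  M[L1]=90
step 5: P1: store L0 := 23  ⟶  IMI  (L0)  txn=∅  M[L0]=90
step 6: P0: store L1 := 69  ⟶  MII  (L1)  txn=BusRdX  M[L1]=90
step 7: P2: store L1 := 74  ⟶  IIM  (L1)  txn=BusRdX+Flush  M[L1]=69
step 8: P0: store L2 := 91  ⟶  MII  (L2)  txn=BusRdX  M[L2]=10
step 9: P0: store L0 := 48  ⟶  MII  (L0)  txn=BusRdX+Flush  M[L0]=23
step 10: P1: load  L1  ⟶  ISS  (L1)  txn=BusRd+Flush  M[L1]=74
step 11: P1: load  L1  ⟶  ISS  (L1)  txn=∅  M[L1]=74
step 12: P1: store L0 := 7  ⟶  IMI  (L0)  txn=BusRdX+Flush  M[L0]=48
step 13: P1: store L1 := 84  ⟶  IMI  (L1)  txn=BusUpgr  M[L1]=74
step 14: P0: load  L2  ⟶  MII  (L2)  txn=∅  M[L2]=10
step 15: P0: load  L0  ⟶  SSI  (L0)  txn=BusRd+Flush  M[L0]=7
step 16: P0: store L0 := 69  ⟶  MII  (L0)  txn=BusUpgr  M[L0]=7
step 17: P2: store L1 := 48  ⟶  IIM  (L1)  txn=BusRdX+Flush  M[L1]=84
step 18: P2: store L1 := 99  ⟶  IIM  (L1)  txn=∅  M[L1]=84
step 19: P2: load  L0  ⟶  SIS  (L0)  txn=BusRd+Flush  M[L0]=69
step 20: P1: load  L1  ⟶  ISS  (L1)  txn=BusRd+Flush  M[L1]=99
step 21: P0: store L2 := 57  ⟶  MII  (L2)  txn=∅  M[L2]=10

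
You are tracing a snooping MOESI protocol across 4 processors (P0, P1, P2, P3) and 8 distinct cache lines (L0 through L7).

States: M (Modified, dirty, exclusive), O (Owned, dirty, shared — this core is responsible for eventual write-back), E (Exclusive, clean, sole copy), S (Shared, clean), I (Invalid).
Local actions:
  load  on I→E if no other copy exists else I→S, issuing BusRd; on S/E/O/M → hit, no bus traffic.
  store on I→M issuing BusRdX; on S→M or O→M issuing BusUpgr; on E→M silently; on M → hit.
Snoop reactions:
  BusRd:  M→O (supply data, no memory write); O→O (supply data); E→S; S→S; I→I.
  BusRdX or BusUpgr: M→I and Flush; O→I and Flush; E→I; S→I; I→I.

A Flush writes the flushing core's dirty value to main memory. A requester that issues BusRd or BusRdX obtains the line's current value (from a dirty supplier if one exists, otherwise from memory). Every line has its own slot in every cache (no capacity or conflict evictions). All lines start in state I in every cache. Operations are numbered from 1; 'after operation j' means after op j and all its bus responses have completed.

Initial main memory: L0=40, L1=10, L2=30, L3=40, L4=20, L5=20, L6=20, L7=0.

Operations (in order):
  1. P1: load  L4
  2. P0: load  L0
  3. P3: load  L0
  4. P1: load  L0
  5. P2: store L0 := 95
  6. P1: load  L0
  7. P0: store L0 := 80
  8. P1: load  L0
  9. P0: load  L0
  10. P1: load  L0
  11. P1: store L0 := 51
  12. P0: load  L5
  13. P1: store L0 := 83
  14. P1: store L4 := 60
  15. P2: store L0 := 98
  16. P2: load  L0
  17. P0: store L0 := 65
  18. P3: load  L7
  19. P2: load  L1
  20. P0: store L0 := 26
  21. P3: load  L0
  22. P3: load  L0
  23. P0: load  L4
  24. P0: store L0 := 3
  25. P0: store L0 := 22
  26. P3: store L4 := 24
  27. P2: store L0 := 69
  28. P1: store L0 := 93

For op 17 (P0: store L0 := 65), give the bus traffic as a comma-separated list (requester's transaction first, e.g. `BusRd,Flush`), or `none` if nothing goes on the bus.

bus = BusRdX,Flush

  op1 P1: load  L4 → I/E/I/I on L4; bus BusRd; mem=20
  op2 P0: load  L0 → E/I/I/I on L0; bus BusRd; mem=40
  op3 P3: load  L0 → S/I/I/S on L0; bus BusRd; mem=40
  op4 P1: load  L0 → S/S/I/S on L0; bus BusRd; mem=40
  op5 P2: store L0 := 95 → I/I/M/I on L0; bus BusRdX; mem=40
  op6 P1: load  L0 → I/S/O/I on L0; bus BusRd; mem=40
  op7 P0: store L0 := 80 → M/I/I/I on L0; bus BusRdX Flush; mem=95
  op8 P1: load  L0 → O/S/I/I on L0; bus BusRd; mem=95
  op9 P0: load  L0 → O/S/I/I on L0; bus (none); mem=95
  op10 P1: load  L0 → O/S/I/I on L0; bus (none); mem=95
  op11 P1: store L0 := 51 → I/M/I/I on L0; bus BusUpgr Flush; mem=80
  op12 P0: load  L5 → E/I/I/I on L5; bus BusRd; mem=20
  op13 P1: store L0 := 83 → I/M/I/I on L0; bus (none); mem=80
  op14 P1: store L4 := 60 → I/M/I/I on L4; bus (none); mem=20
  op15 P2: store L0 := 98 → I/I/M/I on L0; bus BusRdX Flush; mem=83
  op16 P2: load  L0 → I/I/M/I on L0; bus (none); mem=83
  op17 P0: store L0 := 65 → M/I/I/I on L0; bus BusRdX Flush; mem=98
  op18 P3: load  L7 → I/I/I/E on L7; bus BusRd; mem=0
  op19 P2: load  L1 → I/I/E/I on L1; bus BusRd; mem=10
  op20 P0: store L0 := 26 → M/I/I/I on L0; bus (none); mem=98
  op21 P3: load  L0 → O/I/I/S on L0; bus BusRd; mem=98
  op22 P3: load  L0 → O/I/I/S on L0; bus (none); mem=98
  op23 P0: load  L4 → S/O/I/I on L4; bus BusRd; mem=20
  op24 P0: store L0 := 3 → M/I/I/I on L0; bus BusUpgr; mem=98
  op25 P0: store L0 := 22 → M/I/I/I on L0; bus (none); mem=98
  op26 P3: store L4 := 24 → I/I/I/M on L4; bus BusRdX Flush; mem=60
  op27 P2: store L0 := 69 → I/I/M/I on L0; bus BusRdX Flush; mem=22
  op28 P1: store L0 := 93 → I/M/I/I on L0; bus BusRdX Flush; mem=69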